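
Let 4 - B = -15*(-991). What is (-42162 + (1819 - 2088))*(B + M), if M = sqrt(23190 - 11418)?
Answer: 630567091 - 254586*sqrt(327) ≈ 6.2596e+8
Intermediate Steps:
M = 6*sqrt(327) (M = sqrt(11772) = 6*sqrt(327) ≈ 108.50)
B = -14861 (B = 4 - (-15)*(-991) = 4 - 1*14865 = 4 - 14865 = -14861)
(-42162 + (1819 - 2088))*(B + M) = (-42162 + (1819 - 2088))*(-14861 + 6*sqrt(327)) = (-42162 - 269)*(-14861 + 6*sqrt(327)) = -42431*(-14861 + 6*sqrt(327)) = 630567091 - 254586*sqrt(327)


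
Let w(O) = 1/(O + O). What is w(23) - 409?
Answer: -18813/46 ≈ -408.98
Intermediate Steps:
w(O) = 1/(2*O)
w(23) - 409 = (½)/23 - 409 = (½)*(1/23) - 409 = 1/46 - 409 = -18813/46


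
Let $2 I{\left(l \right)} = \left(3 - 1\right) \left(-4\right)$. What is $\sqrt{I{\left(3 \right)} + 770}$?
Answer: $\sqrt{766} \approx 27.677$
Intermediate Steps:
$I{\left(l \right)} = -4$ ($I{\left(l \right)} = \frac{\left(3 - 1\right) \left(-4\right)}{2} = \frac{2 \left(-4\right)}{2} = \frac{1}{2} \left(-8\right) = -4$)
$\sqrt{I{\left(3 \right)} + 770} = \sqrt{-4 + 770} = \sqrt{766}$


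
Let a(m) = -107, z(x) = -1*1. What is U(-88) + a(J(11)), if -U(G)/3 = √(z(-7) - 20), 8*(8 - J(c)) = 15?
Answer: -107 - 3*I*√21 ≈ -107.0 - 13.748*I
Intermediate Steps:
z(x) = -1
J(c) = 49/8 (J(c) = 8 - ⅛*15 = 8 - 15/8 = 49/8)
U(G) = -3*I*√21 (U(G) = -3*√(-1 - 20) = -3*I*√21)
U(-88) + a(J(11)) = -3*I*√21 - 107 = -107 - 3*I*√21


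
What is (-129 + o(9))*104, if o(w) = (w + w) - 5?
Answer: -12064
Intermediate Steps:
o(w) = -5 + 2*w (o(w) = 2*w - 5 = -5 + 2*w)
(-129 + o(9))*104 = (-129 + (-5 + 2*9))*104 = (-129 + (-5 + 18))*104 = (-129 + 13)*104 = -116*104 = -12064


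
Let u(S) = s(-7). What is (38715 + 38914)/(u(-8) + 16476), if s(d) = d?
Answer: 77629/16469 ≈ 4.7136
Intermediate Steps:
u(S) = -7
(38715 + 38914)/(u(-8) + 16476) = (38715 + 38914)/(-7 + 16476) = 77629/16469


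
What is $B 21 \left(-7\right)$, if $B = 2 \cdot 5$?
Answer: $-1470$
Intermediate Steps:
$B = 10$
$B 21 \left(-7\right) = 10 \cdot 21 \left(-7\right) = 210 \left(-7\right) = -1470$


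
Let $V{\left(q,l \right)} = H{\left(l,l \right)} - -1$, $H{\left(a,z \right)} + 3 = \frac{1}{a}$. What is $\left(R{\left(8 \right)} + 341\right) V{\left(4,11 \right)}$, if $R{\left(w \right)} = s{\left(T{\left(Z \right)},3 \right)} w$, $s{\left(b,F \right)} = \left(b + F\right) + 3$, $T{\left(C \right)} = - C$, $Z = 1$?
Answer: $- \frac{8001}{11} \approx -727.36$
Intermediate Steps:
$s{\left(b,F \right)} = 3 + F + b$ ($s{\left(b,F \right)} = \left(F + b\right) + 3 = 3 + F + b$)
$H{\left(a,z \right)} = -3 + \frac{1}{a}$
$V{\left(q,l \right)} = -2 + \frac{1}{l}$ ($V{\left(q,l \right)} = \left(-3 + \frac{1}{l}\right) - -1 = \left(-3 + \frac{1}{l}\right) + 1 = -2 + \frac{1}{l}$)
$R{\left(w \right)} = 5 w$ ($R{\left(w \right)} = \left(3 + 3 - 1\right) w = 5 w$)
$\left(R{\left(8 \right)} + 341\right) V{\left(4,11 \right)} = \left(5 \cdot 8 + 341\right) \left(-2 + \frac{1}{11}\right) = \left(40 + 341\right) \left(-2 + \frac{1}{11}\right) = 381 \left(- \frac{21}{11}\right) = - \frac{8001}{11}$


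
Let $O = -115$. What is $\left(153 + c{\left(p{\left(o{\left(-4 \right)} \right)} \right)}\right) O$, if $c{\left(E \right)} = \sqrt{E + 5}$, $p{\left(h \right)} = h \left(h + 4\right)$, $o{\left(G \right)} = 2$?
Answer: $-17595 - 115 \sqrt{17} \approx -18069.0$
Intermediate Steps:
$p{\left(h \right)} = h \left(4 + h\right)$
$c{\left(E \right)} = \sqrt{5 + E}$
$\left(153 + c{\left(p{\left(o{\left(-4 \right)} \right)} \right)}\right) O = \left(153 + \sqrt{5 + 2 \left(4 + 2\right)}\right) \left(-115\right) = \left(153 + \sqrt{5 + 2 \cdot 6}\right) \left(-115\right) = \left(153 + \sqrt{5 + 12}\right) \left(-115\right) = \left(153 + \sqrt{17}\right) \left(-115\right) = -17595 - 115 \sqrt{17}$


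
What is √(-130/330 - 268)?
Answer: I*√292281/33 ≈ 16.383*I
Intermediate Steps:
√(-130/330 - 268) = √(-130*1/330 - 268) = √(-13/33 - 268) = √(-8857/33) = I*√292281/33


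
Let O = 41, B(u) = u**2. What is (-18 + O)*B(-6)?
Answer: 828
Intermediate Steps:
(-18 + O)*B(-6) = (-18 + 41)*(-6)**2 = 23*36 = 828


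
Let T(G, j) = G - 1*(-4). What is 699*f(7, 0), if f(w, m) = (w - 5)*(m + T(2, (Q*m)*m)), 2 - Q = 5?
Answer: 8388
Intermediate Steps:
Q = -3 (Q = 2 - 1*5 = 2 - 5 = -3)
T(G, j) = 4 + G (T(G, j) = G + 4 = 4 + G)
f(w, m) = (-5 + w)*(6 + m) (f(w, m) = (w - 5)*(m + (4 + 2)) = (-5 + w)*(m + 6) = (-5 + w)*(6 + m))
699*f(7, 0) = 699*(-30 - 5*0 + 6*7 + 0*7) = 699*(-30 + 0 + 42 + 0) = 699*12 = 8388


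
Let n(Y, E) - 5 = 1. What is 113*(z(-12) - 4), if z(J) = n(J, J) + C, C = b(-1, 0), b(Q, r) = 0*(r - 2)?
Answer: 226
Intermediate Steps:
b(Q, r) = 0 (b(Q, r) = 0*(-2 + r) = 0)
n(Y, E) = 6 (n(Y, E) = 5 + 1 = 6)
C = 0
z(J) = 6 (z(J) = 6 + 0 = 6)
113*(z(-12) - 4) = 113*(6 - 4) = 113*2 = 226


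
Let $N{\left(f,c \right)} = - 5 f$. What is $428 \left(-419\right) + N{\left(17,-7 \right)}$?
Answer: $-179417$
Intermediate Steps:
$428 \left(-419\right) + N{\left(17,-7 \right)} = 428 \left(-419\right) - 85 = -179332 - 85 = -179417$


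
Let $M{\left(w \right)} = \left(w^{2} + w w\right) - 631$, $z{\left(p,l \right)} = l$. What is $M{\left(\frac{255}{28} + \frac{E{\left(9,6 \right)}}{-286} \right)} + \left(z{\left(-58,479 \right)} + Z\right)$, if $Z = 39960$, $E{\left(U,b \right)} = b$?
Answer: $\frac{320424823625}{8016008} \approx 39973.0$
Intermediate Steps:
$M{\left(w \right)} = -631 + 2 w^{2}$ ($M{\left(w \right)} = \left(w^{2} + w^{2}\right) - 631 = 2 w^{2} - 631 = -631 + 2 w^{2}$)
$M{\left(\frac{255}{28} + \frac{E{\left(9,6 \right)}}{-286} \right)} + \left(z{\left(-58,479 \right)} + Z\right) = \left(-631 + 2 \left(\frac{255}{28} + \frac{6}{-286}\right)^{2}\right) + \left(479 + 39960\right) = \left(-631 + 2 \left(255 \cdot \frac{1}{28} + 6 \left(- \frac{1}{286}\right)\right)^{2}\right) + 40439 = \left(-631 + 2 \left(\frac{255}{28} - \frac{3}{143}\right)^{2}\right) + 40439 = \left(-631 + 2 \left(\frac{36381}{4004}\right)^{2}\right) + 40439 = \left(-631 + 2 \cdot \frac{1323577161}{16032016}\right) + 40439 = \left(-631 + \frac{1323577161}{8016008}\right) + 40439 = - \frac{3734523887}{8016008} + 40439 = \frac{320424823625}{8016008}$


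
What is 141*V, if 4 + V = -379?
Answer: -54003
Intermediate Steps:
V = -383 (V = -4 - 379 = -383)
141*V = 141*(-383) = -54003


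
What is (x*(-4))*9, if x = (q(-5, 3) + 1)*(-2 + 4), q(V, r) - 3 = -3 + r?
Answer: -288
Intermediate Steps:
q(V, r) = r (q(V, r) = 3 + (-3 + r) = r)
x = 8 (x = (3 + 1)*(-2 + 4) = 4*2 = 8)
(x*(-4))*9 = (8*(-4))*9 = -32*9 = -288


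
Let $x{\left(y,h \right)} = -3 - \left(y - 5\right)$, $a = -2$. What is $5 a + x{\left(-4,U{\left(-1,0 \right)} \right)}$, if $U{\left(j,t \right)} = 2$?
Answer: $-4$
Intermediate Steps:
$x{\left(y,h \right)} = 2 - y$ ($x{\left(y,h \right)} = -3 - \left(-5 + y\right) = 2 - y$)
$5 a + x{\left(-4,U{\left(-1,0 \right)} \right)} = 5 \left(-2\right) + \left(2 - -4\right) = -10 + \left(2 + 4\right) = -10 + 6 = -4$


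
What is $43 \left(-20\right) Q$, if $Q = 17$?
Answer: $-14620$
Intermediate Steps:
$43 \left(-20\right) Q = 43 \left(-20\right) 17 = \left(-860\right) 17 = -14620$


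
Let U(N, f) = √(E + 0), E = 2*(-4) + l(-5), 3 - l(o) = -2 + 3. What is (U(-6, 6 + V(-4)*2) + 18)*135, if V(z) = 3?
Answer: 2430 + 135*I*√6 ≈ 2430.0 + 330.68*I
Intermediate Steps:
l(o) = 2 (l(o) = 3 - (-2 + 3) = 3 - 1*1 = 3 - 1 = 2)
E = -6 (E = 2*(-4) + 2 = -8 + 2 = -6)
U(N, f) = I*√6 (U(N, f) = √(-6 + 0) = √(-6) = I*√6)
(U(-6, 6 + V(-4)*2) + 18)*135 = (I*√6 + 18)*135 = (18 + I*√6)*135 = 2430 + 135*I*√6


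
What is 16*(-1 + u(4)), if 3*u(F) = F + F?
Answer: 80/3 ≈ 26.667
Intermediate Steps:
u(F) = 2*F/3 (u(F) = (F + F)/3 = (2*F)/3 = 2*F/3)
16*(-1 + u(4)) = 16*(-1 + (⅔)*4) = 16*(-1 + 8/3) = 16*(5/3) = 80/3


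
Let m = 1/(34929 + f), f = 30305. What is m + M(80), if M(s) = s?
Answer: 5218721/65234 ≈ 80.000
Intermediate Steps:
m = 1/65234 (m = 1/(34929 + 30305) = 1/65234 ≈ 1.5329e-5)
m + M(80) = 1/65234 + 80 = 5218721/65234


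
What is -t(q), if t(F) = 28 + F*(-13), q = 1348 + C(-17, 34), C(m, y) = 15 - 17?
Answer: 17470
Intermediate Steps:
C(m, y) = -2
q = 1346 (q = 1348 - 2 = 1346)
t(F) = 28 - 13*F
-t(q) = -(28 - 13*1346) = -(28 - 17498) = -1*(-17470) = 17470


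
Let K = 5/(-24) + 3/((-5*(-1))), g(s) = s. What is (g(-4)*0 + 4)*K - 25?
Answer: -703/30 ≈ -23.433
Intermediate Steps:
K = 47/120 (K = 5*(-1/24) + 3/5 = -5/24 + 3*(1/5) = -5/24 + 3/5 = 47/120 ≈ 0.39167)
(g(-4)*0 + 4)*K - 25 = (-4*0 + 4)*(47/120) - 25 = (0 + 4)*(47/120) - 25 = 4*(47/120) - 25 = 47/30 - 25 = -703/30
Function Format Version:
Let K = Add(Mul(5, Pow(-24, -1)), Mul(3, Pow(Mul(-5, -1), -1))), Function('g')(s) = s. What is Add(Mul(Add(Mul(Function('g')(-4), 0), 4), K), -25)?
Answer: Rational(-703, 30) ≈ -23.433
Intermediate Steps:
K = Rational(47, 120) (K = Add(Mul(5, Rational(-1, 24)), Mul(3, Pow(5, -1))) = Add(Rational(-5, 24), Mul(3, Rational(1, 5))) = Add(Rational(-5, 24), Rational(3, 5)) = Rational(47, 120) ≈ 0.39167)
Add(Mul(Add(Mul(Function('g')(-4), 0), 4), K), -25) = Add(Mul(Add(Mul(-4, 0), 4), Rational(47, 120)), -25) = Add(Mul(Add(0, 4), Rational(47, 120)), -25) = Add(Mul(4, Rational(47, 120)), -25) = Add(Rational(47, 30), -25) = Rational(-703, 30)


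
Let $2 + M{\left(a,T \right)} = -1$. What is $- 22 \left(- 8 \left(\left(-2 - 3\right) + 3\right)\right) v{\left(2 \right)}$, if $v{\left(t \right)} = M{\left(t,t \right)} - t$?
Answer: $1760$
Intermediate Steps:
$M{\left(a,T \right)} = -3$ ($M{\left(a,T \right)} = -2 - 1 = -3$)
$v{\left(t \right)} = -3 - t$
$- 22 \left(- 8 \left(\left(-2 - 3\right) + 3\right)\right) v{\left(2 \right)} = - 22 \left(- 8 \left(\left(-2 - 3\right) + 3\right)\right) \left(-3 - 2\right) = - 22 \left(- 8 \left(-5 + 3\right)\right) \left(-3 - 2\right) = - 22 \left(\left(-8\right) \left(-2\right)\right) \left(-5\right) = \left(-22\right) 16 \left(-5\right) = \left(-352\right) \left(-5\right) = 1760$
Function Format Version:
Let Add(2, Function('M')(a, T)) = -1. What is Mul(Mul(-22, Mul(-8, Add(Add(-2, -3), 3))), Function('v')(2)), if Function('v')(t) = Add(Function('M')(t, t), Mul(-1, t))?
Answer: 1760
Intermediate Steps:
Function('M')(a, T) = -3 (Function('M')(a, T) = Add(-2, -1) = -3)
Function('v')(t) = Add(-3, Mul(-1, t))
Mul(Mul(-22, Mul(-8, Add(Add(-2, -3), 3))), Function('v')(2)) = Mul(Mul(-22, Mul(-8, Add(Add(-2, -3), 3))), Add(-3, Mul(-1, 2))) = Mul(Mul(-22, Mul(-8, Add(-5, 3))), Add(-3, -2)) = Mul(Mul(-22, Mul(-8, -2)), -5) = Mul(Mul(-22, 16), -5) = Mul(-352, -5) = 1760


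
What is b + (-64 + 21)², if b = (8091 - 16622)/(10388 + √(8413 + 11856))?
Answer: 199400498447/107890275 + 8531*√20269/107890275 ≈ 1848.2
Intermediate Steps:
b = -8531/(10388 + √20269) ≈ -0.81013
b + (-64 + 21)² = (-88620028/107890275 + 8531*√20269/107890275) + (-64 + 21)² = (-88620028/107890275 + 8531*√20269/107890275) + (-43)² = (-88620028/107890275 + 8531*√20269/107890275) + 1849 = 199400498447/107890275 + 8531*√20269/107890275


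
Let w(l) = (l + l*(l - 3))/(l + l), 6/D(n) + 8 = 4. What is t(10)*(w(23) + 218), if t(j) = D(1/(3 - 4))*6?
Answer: -4113/2 ≈ -2056.5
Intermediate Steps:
D(n) = -3/2 (D(n) = 6/(-8 + 4) = 6/(-4) = 6*(-¼) = -3/2)
w(l) = (l + l*(-3 + l))/(2*l) (w(l) = (l + l*(-3 + l))/((2*l)) = (l + l*(-3 + l))*(1/(2*l)) = (l + l*(-3 + l))/(2*l))
t(j) = -9 (t(j) = -3/2*6 = -9)
t(10)*(w(23) + 218) = -9*((-1 + (½)*23) + 218) = -9*((-1 + 23/2) + 218) = -9*(21/2 + 218) = -9*457/2 = -4113/2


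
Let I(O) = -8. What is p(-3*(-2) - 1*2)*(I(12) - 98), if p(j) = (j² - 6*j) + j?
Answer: 424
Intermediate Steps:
p(j) = j² - 5*j
p(-3*(-2) - 1*2)*(I(12) - 98) = ((-3*(-2) - 1*2)*(-5 + (-3*(-2) - 1*2)))*(-8 - 98) = ((6 - 2)*(-5 + (6 - 2)))*(-106) = (4*(-5 + 4))*(-106) = (4*(-1))*(-106) = -4*(-106) = 424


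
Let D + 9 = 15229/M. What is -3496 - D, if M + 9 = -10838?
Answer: -37808260/10847 ≈ -3485.6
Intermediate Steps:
M = -10847 (M = -9 - 10838 = -10847)
D = -112852/10847 (D = -9 + 15229/(-10847) = -9 + 15229*(-1/10847) = -9 - 15229/10847 = -112852/10847 ≈ -10.404)
-3496 - D = -3496 - 1*(-112852/10847) = -3496 + 112852/10847 = -37808260/10847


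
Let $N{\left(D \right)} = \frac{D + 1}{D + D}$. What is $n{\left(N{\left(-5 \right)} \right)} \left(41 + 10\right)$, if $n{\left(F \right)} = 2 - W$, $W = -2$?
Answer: $204$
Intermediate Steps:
$N{\left(D \right)} = \frac{1 + D}{2 D}$
$n{\left(F \right)} = 4$ ($n{\left(F \right)} = 2 - -2 = 2 + 2 = 4$)
$n{\left(N{\left(-5 \right)} \right)} \left(41 + 10\right) = 4 \left(41 + 10\right) = 4 \cdot 51 = 204$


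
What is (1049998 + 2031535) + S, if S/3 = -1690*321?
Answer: 1454063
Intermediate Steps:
S = -1627470 (S = 3*(-1690*321) = 3*(-542490) = -1627470)
(1049998 + 2031535) + S = (1049998 + 2031535) - 1627470 = 3081533 - 1627470 = 1454063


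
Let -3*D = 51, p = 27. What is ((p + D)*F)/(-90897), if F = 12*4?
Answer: -160/30299 ≈ -0.0052807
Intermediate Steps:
D = -17 (D = -⅓*51 = -17)
F = 48
((p + D)*F)/(-90897) = ((27 - 17)*48)/(-90897) = (10*48)*(-1/90897) = 480*(-1/90897) = -160/30299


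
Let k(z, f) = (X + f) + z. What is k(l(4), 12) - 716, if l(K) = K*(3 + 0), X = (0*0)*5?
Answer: -692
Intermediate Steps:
X = 0 (X = 0*5 = 0)
l(K) = 3*K (l(K) = K*3 = 3*K)
k(z, f) = f + z (k(z, f) = (0 + f) + z = f + z)
k(l(4), 12) - 716 = (12 + 3*4) - 716 = (12 + 12) - 716 = 24 - 716 = -692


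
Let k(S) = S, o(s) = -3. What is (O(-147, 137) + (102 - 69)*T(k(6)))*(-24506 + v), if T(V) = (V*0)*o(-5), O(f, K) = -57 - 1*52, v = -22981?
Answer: 5176083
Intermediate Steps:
O(f, K) = -109 (O(f, K) = -57 - 52 = -109)
T(V) = 0 (T(V) = (V*0)*(-3) = 0*(-3) = 0)
(O(-147, 137) + (102 - 69)*T(k(6)))*(-24506 + v) = (-109 + (102 - 69)*0)*(-24506 - 22981) = (-109 + 33*0)*(-47487) = (-109 + 0)*(-47487) = -109*(-47487) = 5176083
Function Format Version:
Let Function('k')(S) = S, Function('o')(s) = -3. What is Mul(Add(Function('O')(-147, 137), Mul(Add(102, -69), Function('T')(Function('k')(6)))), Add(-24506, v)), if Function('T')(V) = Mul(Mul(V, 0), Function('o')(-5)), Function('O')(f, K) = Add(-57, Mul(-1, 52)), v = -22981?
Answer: 5176083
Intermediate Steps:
Function('O')(f, K) = -109 (Function('O')(f, K) = Add(-57, -52) = -109)
Function('T')(V) = 0 (Function('T')(V) = Mul(Mul(V, 0), -3) = Mul(0, -3) = 0)
Mul(Add(Function('O')(-147, 137), Mul(Add(102, -69), Function('T')(Function('k')(6)))), Add(-24506, v)) = Mul(Add(-109, Mul(Add(102, -69), 0)), Add(-24506, -22981)) = Mul(Add(-109, Mul(33, 0)), -47487) = Mul(Add(-109, 0), -47487) = Mul(-109, -47487) = 5176083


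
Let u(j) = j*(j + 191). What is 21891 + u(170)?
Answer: 83261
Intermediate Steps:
u(j) = j*(191 + j)
21891 + u(170) = 21891 + 170*(191 + 170) = 21891 + 170*361 = 21891 + 61370 = 83261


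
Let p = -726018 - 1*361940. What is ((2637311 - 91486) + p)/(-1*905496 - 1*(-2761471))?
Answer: 1457867/1855975 ≈ 0.78550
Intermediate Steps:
p = -1087958 (p = -726018 - 361940 = -1087958)
((2637311 - 91486) + p)/(-1*905496 - 1*(-2761471)) = ((2637311 - 91486) - 1087958)/(-1*905496 - 1*(-2761471)) = (2545825 - 1087958)/(-905496 + 2761471) = 1457867/1855975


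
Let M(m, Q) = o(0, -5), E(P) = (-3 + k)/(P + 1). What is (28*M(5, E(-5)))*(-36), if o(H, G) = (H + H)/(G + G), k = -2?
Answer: 0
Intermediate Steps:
E(P) = -5/(1 + P) (E(P) = (-3 - 2)/(P + 1) = -5/(1 + P))
o(H, G) = H/G (o(H, G) = (2*H)/((2*G)) = (2*H)*(1/(2*G)) = H/G)
M(m, Q) = 0 (M(m, Q) = 0/(-5) = 0*(-⅕) = 0)
(28*M(5, E(-5)))*(-36) = (28*0)*(-36) = 0*(-36) = 0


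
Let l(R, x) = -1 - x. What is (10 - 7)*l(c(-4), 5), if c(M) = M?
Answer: -18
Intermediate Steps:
(10 - 7)*l(c(-4), 5) = (10 - 7)*(-1 - 1*5) = 3*(-1 - 5) = 3*(-6) = -18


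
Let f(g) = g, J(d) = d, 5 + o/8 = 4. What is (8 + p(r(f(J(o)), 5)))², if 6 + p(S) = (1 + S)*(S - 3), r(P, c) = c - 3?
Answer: 1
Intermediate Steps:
o = -8 (o = -40 + 8*4 = -40 + 32 = -8)
r(P, c) = -3 + c
p(S) = -6 + (1 + S)*(-3 + S) (p(S) = -6 + (1 + S)*(S - 3) = -6 + (1 + S)*(-3 + S))
(8 + p(r(f(J(o)), 5)))² = (8 + (-9 + (-3 + 5)² - 2*(-3 + 5)))² = (8 + (-9 + 2² - 2*2))² = (8 + (-9 + 4 - 4))² = (8 - 9)² = (-1)² = 1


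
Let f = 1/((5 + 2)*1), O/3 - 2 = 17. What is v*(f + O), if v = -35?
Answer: -2000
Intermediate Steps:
O = 57 (O = 6 + 3*17 = 6 + 51 = 57)
f = ⅐ (f = 1/(7*1) = 1/7 = ⅐ ≈ 0.14286)
v*(f + O) = -35*(⅐ + 57) = -35*400/7 = -2000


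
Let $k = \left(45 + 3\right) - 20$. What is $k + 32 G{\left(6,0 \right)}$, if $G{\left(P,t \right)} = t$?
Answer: $28$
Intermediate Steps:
$k = 28$ ($k = 48 - 20 = 28$)
$k + 32 G{\left(6,0 \right)} = 28 + 32 \cdot 0 = 28 + 0 = 28$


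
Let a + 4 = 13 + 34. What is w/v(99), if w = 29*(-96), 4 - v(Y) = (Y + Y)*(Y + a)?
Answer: 174/1757 ≈ 0.099032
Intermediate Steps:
a = 43 (a = -4 + (13 + 34) = -4 + 47 = 43)
v(Y) = 4 - 2*Y*(43 + Y) (v(Y) = 4 - (Y + Y)*(Y + 43) = 4 - 2*Y*(43 + Y))
w = -2784
w/v(99) = -2784/(4 - 86*99 - 2*99²) = -2784/(4 - 8514 - 2*9801) = -2784/(4 - 8514 - 19602) = -2784/(-28112) = -2784*(-1/28112) = 174/1757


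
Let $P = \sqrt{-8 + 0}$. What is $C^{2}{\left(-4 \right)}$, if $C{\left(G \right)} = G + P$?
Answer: $8 - 16 i \sqrt{2} \approx 8.0 - 22.627 i$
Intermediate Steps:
$P = 2 i \sqrt{2}$ ($P = \sqrt{-8} = 2 i \sqrt{2} \approx 2.8284 i$)
$C{\left(G \right)} = G + 2 i \sqrt{2}$
$C^{2}{\left(-4 \right)} = \left(-4 + 2 i \sqrt{2}\right)^{2}$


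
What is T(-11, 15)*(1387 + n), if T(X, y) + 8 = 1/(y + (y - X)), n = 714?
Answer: -687027/41 ≈ -16757.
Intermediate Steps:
T(X, y) = -8 + 1/(-X + 2*y) (T(X, y) = -8 + 1/(y + (y - X)) = -8 + 1/(-X + 2*y))
T(-11, 15)*(1387 + n) = ((-1 - 8*(-11) + 16*15)/(-11 - 2*15))*(1387 + 714) = ((-1 + 88 + 240)/(-11 - 30))*2101 = (327/(-41))*2101 = -1/41*327*2101 = -327/41*2101 = -687027/41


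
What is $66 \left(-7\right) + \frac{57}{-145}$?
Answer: $- \frac{67047}{145} \approx -462.39$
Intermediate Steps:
$66 \left(-7\right) + \frac{57}{-145} = -462 + 57 \left(- \frac{1}{145}\right) = -462 - \frac{57}{145} = - \frac{67047}{145}$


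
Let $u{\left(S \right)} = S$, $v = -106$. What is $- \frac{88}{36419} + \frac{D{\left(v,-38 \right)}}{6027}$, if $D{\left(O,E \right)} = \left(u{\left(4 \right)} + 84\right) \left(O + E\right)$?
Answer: $- \frac{154010648}{73165771} \approx -2.105$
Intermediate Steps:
$D{\left(O,E \right)} = 88 E + 88 O$ ($D{\left(O,E \right)} = \left(4 + 84\right) \left(O + E\right) = 88 \left(E + O\right) = 88 E + 88 O$)
$- \frac{88}{36419} + \frac{D{\left(v,-38 \right)}}{6027} = - \frac{88}{36419} + \frac{88 \left(-38\right) + 88 \left(-106\right)}{6027} = \left(-88\right) \frac{1}{36419} + \left(-3344 - 9328\right) \frac{1}{6027} = - \frac{88}{36419} - \frac{4224}{2009} = - \frac{154010648}{73165771}$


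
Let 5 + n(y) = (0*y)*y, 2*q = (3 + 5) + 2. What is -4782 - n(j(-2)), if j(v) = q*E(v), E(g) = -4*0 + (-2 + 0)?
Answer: -4777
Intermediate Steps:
E(g) = -2 (E(g) = 0 - 2 = -2)
q = 5 (q = ((3 + 5) + 2)/2 = (8 + 2)/2 = (½)*10 = 5)
j(v) = -10 (j(v) = 5*(-2) = -10)
n(y) = -5 (n(y) = -5 + (0*y)*y = -5 + 0*y = -5 + 0 = -5)
-4782 - n(j(-2)) = -4782 - 1*(-5) = -4782 + 5 = -4777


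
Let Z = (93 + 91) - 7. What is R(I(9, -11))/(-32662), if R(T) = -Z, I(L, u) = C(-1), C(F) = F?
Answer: 177/32662 ≈ 0.0054191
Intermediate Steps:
Z = 177 (Z = 184 - 7 = 177)
I(L, u) = -1
R(T) = -177 (R(T) = -1*177 = -177)
R(I(9, -11))/(-32662) = -177/(-32662) = -177*(-1/32662) = 177/32662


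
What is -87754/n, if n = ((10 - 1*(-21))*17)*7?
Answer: -5162/217 ≈ -23.788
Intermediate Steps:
n = 3689 (n = ((10 + 21)*17)*7 = (31*17)*7 = 527*7 = 3689)
-87754/n = -87754/3689 = -87754*1/3689 = -5162/217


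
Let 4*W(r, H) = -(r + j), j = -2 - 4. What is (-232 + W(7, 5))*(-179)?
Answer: 166291/4 ≈ 41573.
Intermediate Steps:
j = -6
W(r, H) = 3/2 - r/4 (W(r, H) = (-(r - 6))/4 = (-(-6 + r))/4 = (6 - r)/4 = 3/2 - r/4)
(-232 + W(7, 5))*(-179) = (-232 + (3/2 - 1/4*7))*(-179) = (-232 + (3/2 - 7/4))*(-179) = (-232 - 1/4)*(-179) = -929/4*(-179) = 166291/4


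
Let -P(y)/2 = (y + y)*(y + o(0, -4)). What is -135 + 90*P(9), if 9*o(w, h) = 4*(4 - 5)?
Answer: -27855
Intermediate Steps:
o(w, h) = -4/9 (o(w, h) = (4*(4 - 5))/9 = (4*(-1))/9 = (⅑)*(-4) = -4/9)
P(y) = -4*y*(-4/9 + y) (P(y) = -2*(y + y)*(y - 4/9) = -2*2*y*(-4/9 + y) = -4*y*(-4/9 + y))
-135 + 90*P(9) = -135 + 90*((4/9)*9*(4 - 9*9)) = -135 + 90*((4/9)*9*(4 - 81)) = -135 + 90*((4/9)*9*(-77)) = -135 + 90*(-308) = -135 - 27720 = -27855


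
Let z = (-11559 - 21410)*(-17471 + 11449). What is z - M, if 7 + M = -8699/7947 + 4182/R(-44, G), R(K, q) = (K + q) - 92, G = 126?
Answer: 7888976739547/39735 ≈ 1.9854e+8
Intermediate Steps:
R(K, q) = -92 + K + q
z = 198539318 (z = -32969*(-6022) = 198539318)
M = -16938817/39735 (M = -7 + (-8699/7947 + 4182/(-92 - 44 + 126)) = -7 + (-8699*1/7947 + 4182/(-10)) = -7 + (-8699/7947 + 4182*(-⅒)) = -7 + (-8699/7947 - 2091/5) = -7 - 16660672/39735 = -16938817/39735 ≈ -426.29)
z - M = 198539318 - 1*(-16938817/39735) = 198539318 + 16938817/39735 = 7888976739547/39735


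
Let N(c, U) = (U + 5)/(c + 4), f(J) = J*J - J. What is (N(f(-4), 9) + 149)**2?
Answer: 3222025/144 ≈ 22375.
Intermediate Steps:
f(J) = J**2 - J
N(c, U) = (5 + U)/(4 + c)
(N(f(-4), 9) + 149)**2 = ((5 + 9)/(4 - 4*(-1 - 4)) + 149)**2 = (14/(4 - 4*(-5)) + 149)**2 = (14/(4 + 20) + 149)**2 = (14/24 + 149)**2 = ((1/24)*14 + 149)**2 = (7/12 + 149)**2 = (1795/12)**2 = 3222025/144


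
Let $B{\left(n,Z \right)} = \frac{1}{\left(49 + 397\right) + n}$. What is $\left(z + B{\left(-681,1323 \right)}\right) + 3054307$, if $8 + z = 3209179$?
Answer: $\frac{1471917329}{235} \approx 6.2635 \cdot 10^{6}$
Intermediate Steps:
$z = 3209171$ ($z = -8 + 3209179 = 3209171$)
$B{\left(n,Z \right)} = \frac{1}{446 + n}$
$\left(z + B{\left(-681,1323 \right)}\right) + 3054307 = \left(3209171 + \frac{1}{446 - 681}\right) + 3054307 = \left(3209171 + \frac{1}{-235}\right) + 3054307 = \left(3209171 - \frac{1}{235}\right) + 3054307 = \frac{754155184}{235} + 3054307 = \frac{1471917329}{235}$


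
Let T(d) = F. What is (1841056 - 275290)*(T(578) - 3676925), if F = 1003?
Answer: -5755633686252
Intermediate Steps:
T(d) = 1003
(1841056 - 275290)*(T(578) - 3676925) = (1841056 - 275290)*(1003 - 3676925) = 1565766*(-3675922) = -5755633686252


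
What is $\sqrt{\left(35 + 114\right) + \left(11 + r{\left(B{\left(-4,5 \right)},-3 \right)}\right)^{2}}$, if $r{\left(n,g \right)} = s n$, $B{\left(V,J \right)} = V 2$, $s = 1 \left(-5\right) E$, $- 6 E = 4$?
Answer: $\frac{5 \sqrt{142}}{3} \approx 19.861$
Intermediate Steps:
$E = - \frac{2}{3}$ ($E = \left(- \frac{1}{6}\right) 4 = - \frac{2}{3} \approx -0.66667$)
$s = \frac{10}{3}$ ($s = 1 \left(-5\right) \left(- \frac{2}{3}\right) = \left(-5\right) \left(- \frac{2}{3}\right) = \frac{10}{3} \approx 3.3333$)
$B{\left(V,J \right)} = 2 V$
$r{\left(n,g \right)} = \frac{10 n}{3}$
$\sqrt{\left(35 + 114\right) + \left(11 + r{\left(B{\left(-4,5 \right)},-3 \right)}\right)^{2}} = \sqrt{\left(35 + 114\right) + \left(11 + \frac{10 \cdot 2 \left(-4\right)}{3}\right)^{2}} = \sqrt{149 + \left(11 + \frac{10}{3} \left(-8\right)\right)^{2}} = \sqrt{149 + \left(11 - \frac{80}{3}\right)^{2}} = \sqrt{149 + \left(- \frac{47}{3}\right)^{2}} = \sqrt{149 + \frac{2209}{9}} = \sqrt{\frac{3550}{9}} = \frac{5 \sqrt{142}}{3}$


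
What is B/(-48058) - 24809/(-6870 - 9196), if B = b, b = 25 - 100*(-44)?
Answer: 280294718/193024957 ≈ 1.4521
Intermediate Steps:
b = 4425 (b = 25 + 4400 = 4425)
B = 4425
B/(-48058) - 24809/(-6870 - 9196) = 4425/(-48058) - 24809/(-6870 - 9196) = 4425*(-1/48058) - 24809/(-16066) = -4425/48058 - 24809*(-1/16066) = -4425/48058 + 24809/16066 = 280294718/193024957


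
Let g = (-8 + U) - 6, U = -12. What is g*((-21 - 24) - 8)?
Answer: 1378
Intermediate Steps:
g = -26 (g = (-8 - 12) - 6 = -20 - 6 = -26)
g*((-21 - 24) - 8) = -26*((-21 - 24) - 8) = -26*(-45 - 8) = -26*(-53) = 1378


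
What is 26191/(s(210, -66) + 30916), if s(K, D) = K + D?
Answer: 26191/31060 ≈ 0.84324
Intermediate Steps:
s(K, D) = D + K
26191/(s(210, -66) + 30916) = 26191/((-66 + 210) + 30916) = 26191/(144 + 30916) = 26191/31060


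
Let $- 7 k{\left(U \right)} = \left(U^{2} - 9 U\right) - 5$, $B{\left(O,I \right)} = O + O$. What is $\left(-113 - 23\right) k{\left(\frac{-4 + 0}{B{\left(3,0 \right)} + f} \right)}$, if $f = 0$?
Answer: $\frac{1768}{63} \approx 28.063$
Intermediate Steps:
$B{\left(O,I \right)} = 2 O$
$k{\left(U \right)} = \frac{5}{7} - \frac{U^{2}}{7} + \frac{9 U}{7}$ ($k{\left(U \right)} = - \frac{\left(U^{2} - 9 U\right) - 5}{7} = - \frac{-5 + U^{2} - 9 U}{7} = \frac{5}{7} - \frac{U^{2}}{7} + \frac{9 U}{7}$)
$\left(-113 - 23\right) k{\left(\frac{-4 + 0}{B{\left(3,0 \right)} + f} \right)} = \left(-113 - 23\right) \left(\frac{5}{7} - \frac{\left(\frac{-4 + 0}{2 \cdot 3 + 0}\right)^{2}}{7} + \frac{9 \frac{-4 + 0}{2 \cdot 3 + 0}}{7}\right) = - 136 \left(\frac{5}{7} - \frac{\left(- \frac{4}{6 + 0}\right)^{2}}{7} + \frac{9 \left(- \frac{4}{6 + 0}\right)}{7}\right) = - 136 \left(\frac{5}{7} - \frac{\left(- \frac{4}{6}\right)^{2}}{7} + \frac{9 \left(- \frac{4}{6}\right)}{7}\right) = - 136 \left(\frac{5}{7} - \frac{\left(\left(-4\right) \frac{1}{6}\right)^{2}}{7} + \frac{9 \left(\left(-4\right) \frac{1}{6}\right)}{7}\right) = - 136 \left(\frac{5}{7} - \frac{\left(- \frac{2}{3}\right)^{2}}{7} + \frac{9}{7} \left(- \frac{2}{3}\right)\right) = - 136 \left(\frac{5}{7} - \frac{4}{63} - \frac{6}{7}\right) = \left(-136\right) \left(- \frac{13}{63}\right) = \frac{1768}{63}$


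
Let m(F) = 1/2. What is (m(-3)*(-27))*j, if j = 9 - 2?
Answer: -189/2 ≈ -94.500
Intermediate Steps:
j = 7
m(F) = ½
(m(-3)*(-27))*j = ((½)*(-27))*7 = -27/2*7 = -189/2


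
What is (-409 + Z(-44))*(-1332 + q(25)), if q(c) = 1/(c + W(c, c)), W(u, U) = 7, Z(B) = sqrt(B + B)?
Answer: 17432807/32 - 42623*I*sqrt(22)/16 ≈ 5.4478e+5 - 12495.0*I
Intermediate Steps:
Z(B) = sqrt(2)*sqrt(B) (Z(B) = sqrt(2*B) = sqrt(2)*sqrt(B))
q(c) = 1/(7 + c) (q(c) = 1/(c + 7) = 1/(7 + c))
(-409 + Z(-44))*(-1332 + q(25)) = (-409 + sqrt(2)*sqrt(-44))*(-1332 + 1/(7 + 25)) = (-409 + sqrt(2)*(2*I*sqrt(11)))*(-1332 + 1/32) = (-409 + 2*I*sqrt(22))*(-1332 + 1/32) = (-409 + 2*I*sqrt(22))*(-42623/32) = 17432807/32 - 42623*I*sqrt(22)/16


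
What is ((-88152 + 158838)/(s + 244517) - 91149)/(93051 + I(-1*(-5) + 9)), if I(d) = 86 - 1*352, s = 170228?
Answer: -37803521319/38482114825 ≈ -0.98237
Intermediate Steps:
I(d) = -266 (I(d) = 86 - 352 = -266)
((-88152 + 158838)/(s + 244517) - 91149)/(93051 + I(-1*(-5) + 9)) = ((-88152 + 158838)/(170228 + 244517) - 91149)/(93051 - 266) = (70686/414745 - 91149)/92785 = (70686*(1/414745) - 91149)*(1/92785) = (70686/414745 - 91149)*(1/92785) = -37803521319/414745*1/92785 = -37803521319/38482114825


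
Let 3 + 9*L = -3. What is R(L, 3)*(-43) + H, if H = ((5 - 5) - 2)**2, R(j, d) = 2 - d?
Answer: 47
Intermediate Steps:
L = -2/3 (L = -1/3 + (1/9)*(-3) = -1/3 - 1/3 = -2/3 ≈ -0.66667)
H = 4 (H = (0 - 2)**2 = (-2)**2 = 4)
R(L, 3)*(-43) + H = (2 - 1*3)*(-43) + 4 = (2 - 3)*(-43) + 4 = -1*(-43) + 4 = 43 + 4 = 47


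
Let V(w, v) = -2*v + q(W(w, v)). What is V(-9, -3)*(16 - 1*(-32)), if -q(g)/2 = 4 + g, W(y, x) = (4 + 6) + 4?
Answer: -1440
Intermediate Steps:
W(y, x) = 14 (W(y, x) = 10 + 4 = 14)
q(g) = -8 - 2*g (q(g) = -2*(4 + g) = -8 - 2*g)
V(w, v) = -36 - 2*v (V(w, v) = -2*v + (-8 - 2*14) = -2*v + (-8 - 28) = -2*v - 36 = -36 - 2*v)
V(-9, -3)*(16 - 1*(-32)) = (-36 - 2*(-3))*(16 - 1*(-32)) = (-36 + 6)*(16 + 32) = -30*48 = -1440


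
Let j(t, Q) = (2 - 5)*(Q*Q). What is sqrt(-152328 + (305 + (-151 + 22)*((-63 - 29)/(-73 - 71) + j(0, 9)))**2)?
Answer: sqrt(143494021993)/12 ≈ 31567.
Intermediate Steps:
j(t, Q) = -3*Q**2
sqrt(-152328 + (305 + (-151 + 22)*((-63 - 29)/(-73 - 71) + j(0, 9)))**2) = sqrt(-152328 + (305 + (-151 + 22)*((-63 - 29)/(-73 - 71) - 3*9**2))**2) = sqrt(-152328 + (305 - 129*(-92/(-144) - 3*81))**2) = sqrt(-152328 + (305 - 129*(-92*(-1/144) - 243))**2) = sqrt(-152328 + (305 - 129*(23/36 - 243))**2) = sqrt(-152328 + (305 - 129*(-8725/36))**2) = sqrt(-152328 + (305 + 375175/12)**2) = sqrt(-152328 + (378835/12)**2) = sqrt(-152328 + 143515957225/144) = sqrt(143494021993/144) = sqrt(143494021993)/12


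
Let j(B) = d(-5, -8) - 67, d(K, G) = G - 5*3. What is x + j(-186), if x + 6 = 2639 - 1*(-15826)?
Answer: 18369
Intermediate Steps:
x = 18459 (x = -6 + (2639 - 1*(-15826)) = -6 + (2639 + 15826) = -6 + 18465 = 18459)
d(K, G) = -15 + G (d(K, G) = G - 15 = -15 + G)
j(B) = -90 (j(B) = (-15 - 8) - 67 = -23 - 67 = -90)
x + j(-186) = 18459 - 90 = 18369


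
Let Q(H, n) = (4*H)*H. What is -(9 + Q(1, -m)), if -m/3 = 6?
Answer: -13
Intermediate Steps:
m = -18 (m = -3*6 = -18)
Q(H, n) = 4*H²
-(9 + Q(1, -m)) = -(9 + 4*1²) = -(9 + 4*1) = -(9 + 4) = -1*13 = -13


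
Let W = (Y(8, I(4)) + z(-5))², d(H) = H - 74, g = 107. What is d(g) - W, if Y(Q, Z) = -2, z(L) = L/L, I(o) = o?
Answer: 32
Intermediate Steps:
z(L) = 1
d(H) = -74 + H
W = 1 (W = (-2 + 1)² = (-1)² = 1)
d(g) - W = (-74 + 107) - 1*1 = 33 - 1 = 32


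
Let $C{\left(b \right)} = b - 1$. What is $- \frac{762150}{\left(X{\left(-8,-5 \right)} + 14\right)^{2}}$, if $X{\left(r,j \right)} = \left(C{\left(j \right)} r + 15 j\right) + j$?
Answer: $- \frac{127025}{54} \approx -2352.3$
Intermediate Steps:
$C{\left(b \right)} = -1 + b$
$X{\left(r,j \right)} = 16 j + r \left(-1 + j\right)$ ($X{\left(r,j \right)} = \left(\left(-1 + j\right) r + 15 j\right) + j = \left(r \left(-1 + j\right) + 15 j\right) + j = \left(15 j + r \left(-1 + j\right)\right) + j = 16 j + r \left(-1 + j\right)$)
$- \frac{762150}{\left(X{\left(-8,-5 \right)} + 14\right)^{2}} = - \frac{762150}{\left(\left(16 \left(-5\right) - 8 \left(-1 - 5\right)\right) + 14\right)^{2}} = - \frac{762150}{\left(\left(-80 - -48\right) + 14\right)^{2}} = - \frac{762150}{\left(\left(-80 + 48\right) + 14\right)^{2}} = - \frac{762150}{\left(-32 + 14\right)^{2}} = - \frac{762150}{\left(-18\right)^{2}} = - \frac{762150}{324} = \left(-762150\right) \frac{1}{324} = - \frac{127025}{54}$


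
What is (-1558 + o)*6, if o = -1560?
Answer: -18708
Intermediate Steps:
(-1558 + o)*6 = (-1558 - 1560)*6 = -3118*6 = -18708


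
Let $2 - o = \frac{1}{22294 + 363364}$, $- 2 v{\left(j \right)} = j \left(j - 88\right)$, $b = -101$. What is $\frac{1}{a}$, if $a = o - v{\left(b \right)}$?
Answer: $\frac{192829}{1840842048} \approx 0.00010475$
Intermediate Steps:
$v{\left(j \right)} = - \frac{j \left(-88 + j\right)}{2}$ ($v{\left(j \right)} = - \frac{j \left(j - 88\right)}{2} = - \frac{j \left(-88 + j\right)}{2}$)
$o = \frac{771315}{385658}$ ($o = 2 - \frac{1}{22294 + 363364} = 2 - \frac{1}{385658} = \frac{771315}{385658} \approx 2.0$)
$a = \frac{1840842048}{192829}$ ($a = \frac{771315}{385658} - \frac{1}{2} \left(-101\right) \left(88 - -101\right) = \frac{771315}{385658} - \frac{1}{2} \left(-101\right) \left(88 + 101\right) = \frac{771315}{385658} - \frac{1}{2} \left(-101\right) 189 = \frac{771315}{385658} - - \frac{19089}{2} = \frac{771315}{385658} + \frac{19089}{2} = \frac{1840842048}{192829} \approx 9546.5$)
$\frac{1}{a} = \frac{1}{\frac{1840842048}{192829}} = \frac{192829}{1840842048}$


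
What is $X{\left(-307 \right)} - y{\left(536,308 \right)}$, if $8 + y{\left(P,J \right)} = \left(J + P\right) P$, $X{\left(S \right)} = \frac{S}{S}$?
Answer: $-452375$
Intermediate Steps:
$X{\left(S \right)} = 1$
$y{\left(P,J \right)} = -8 + P \left(J + P\right)$ ($y{\left(P,J \right)} = -8 + \left(J + P\right) P = -8 + P \left(J + P\right)$)
$X{\left(-307 \right)} - y{\left(536,308 \right)} = 1 - \left(-8 + 536^{2} + 308 \cdot 536\right) = 1 - \left(-8 + 287296 + 165088\right) = 1 - 452376 = -452375$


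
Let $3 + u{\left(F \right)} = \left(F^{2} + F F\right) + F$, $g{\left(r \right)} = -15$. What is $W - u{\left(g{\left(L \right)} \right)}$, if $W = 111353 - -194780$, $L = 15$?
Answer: $305701$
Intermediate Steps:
$u{\left(F \right)} = -3 + F + 2 F^{2}$ ($u{\left(F \right)} = -3 + \left(\left(F^{2} + F F\right) + F\right) = -3 + \left(\left(F^{2} + F^{2}\right) + F\right) = -3 + \left(2 F^{2} + F\right) = -3 + \left(F + 2 F^{2}\right) = -3 + F + 2 F^{2}$)
$W = 306133$ ($W = 111353 + 194780 = 306133$)
$W - u{\left(g{\left(L \right)} \right)} = 306133 - \left(-3 - 15 + 2 \left(-15\right)^{2}\right) = 306133 - \left(-3 - 15 + 2 \cdot 225\right) = 306133 - \left(-3 - 15 + 450\right) = 306133 - 432 = 305701$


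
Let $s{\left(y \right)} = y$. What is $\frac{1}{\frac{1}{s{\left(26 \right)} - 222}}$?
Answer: $-196$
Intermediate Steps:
$\frac{1}{\frac{1}{s{\left(26 \right)} - 222}} = \frac{1}{\frac{1}{26 - 222}} = \frac{1}{\frac{1}{-196}} = \frac{1}{- \frac{1}{196}} = -196$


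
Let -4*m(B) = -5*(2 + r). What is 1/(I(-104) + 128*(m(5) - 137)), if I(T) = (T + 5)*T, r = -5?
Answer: -1/7720 ≈ -0.00012953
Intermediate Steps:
m(B) = -15/4 (m(B) = -(-5)*(2 - 5)/4 = -(-5)*(-3)/4 = -1/4*15 = -15/4)
I(T) = T*(5 + T) (I(T) = (5 + T)*T = T*(5 + T))
1/(I(-104) + 128*(m(5) - 137)) = 1/(-104*(5 - 104) + 128*(-15/4 - 137)) = 1/(-104*(-99) + 128*(-563/4)) = 1/(10296 - 18016) = 1/(-7720) = -1/7720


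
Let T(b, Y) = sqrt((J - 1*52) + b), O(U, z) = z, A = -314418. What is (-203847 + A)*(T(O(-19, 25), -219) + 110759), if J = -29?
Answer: -57402513135 - 1036530*I*sqrt(14) ≈ -5.7403e+10 - 3.8783e+6*I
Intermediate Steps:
T(b, Y) = sqrt(-81 + b) (T(b, Y) = sqrt((-29 - 1*52) + b) = sqrt((-29 - 52) + b) = sqrt(-81 + b))
(-203847 + A)*(T(O(-19, 25), -219) + 110759) = (-203847 - 314418)*(sqrt(-81 + 25) + 110759) = -518265*(sqrt(-56) + 110759) = -518265*(2*I*sqrt(14) + 110759) = -518265*(110759 + 2*I*sqrt(14)) = -57402513135 - 1036530*I*sqrt(14)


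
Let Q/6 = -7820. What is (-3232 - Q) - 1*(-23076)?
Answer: 66764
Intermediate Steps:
Q = -46920 (Q = 6*(-7820) = -46920)
(-3232 - Q) - 1*(-23076) = (-3232 - 1*(-46920)) - 1*(-23076) = (-3232 + 46920) + 23076 = 43688 + 23076 = 66764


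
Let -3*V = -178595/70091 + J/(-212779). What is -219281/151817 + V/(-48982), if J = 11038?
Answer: -68652612948852729155/47530365460780804014 ≈ -1.4444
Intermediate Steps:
V = 5539275709/6391668381 (V = -(-178595/70091 + 11038/(-212779))/3 = -(-178595*1/70091 + 11038*(-1/212779))/3 = -(-178595/70091 - 11038/212779)/3 = -1/3*(-5539275709/2130556127) = 5539275709/6391668381 ≈ 0.86664)
-219281/151817 + V/(-48982) = -219281/151817 + (5539275709/6391668381)/(-48982) = -219281*1/151817 + (5539275709/6391668381)*(-1/48982) = -219281/151817 - 5539275709/313076700638142 = -68652612948852729155/47530365460780804014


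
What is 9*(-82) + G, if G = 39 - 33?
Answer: -732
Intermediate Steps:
G = 6
9*(-82) + G = 9*(-82) + 6 = -738 + 6 = -732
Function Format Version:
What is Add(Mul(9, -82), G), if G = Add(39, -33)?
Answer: -732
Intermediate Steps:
G = 6
Add(Mul(9, -82), G) = Add(Mul(9, -82), 6) = Add(-738, 6) = -732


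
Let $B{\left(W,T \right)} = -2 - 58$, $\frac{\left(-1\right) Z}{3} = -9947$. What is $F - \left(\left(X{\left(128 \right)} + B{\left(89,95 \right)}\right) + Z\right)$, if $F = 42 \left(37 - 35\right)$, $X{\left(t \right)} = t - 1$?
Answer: $-29824$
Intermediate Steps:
$Z = 29841$ ($Z = \left(-3\right) \left(-9947\right) = 29841$)
$X{\left(t \right)} = -1 + t$
$F = 84$ ($F = 42 \cdot 2 = 84$)
$B{\left(W,T \right)} = -60$
$F - \left(\left(X{\left(128 \right)} + B{\left(89,95 \right)}\right) + Z\right) = 84 - \left(\left(\left(-1 + 128\right) - 60\right) + 29841\right) = 84 - \left(\left(127 - 60\right) + 29841\right) = 84 - \left(67 + 29841\right) = 84 - 29908 = -29824$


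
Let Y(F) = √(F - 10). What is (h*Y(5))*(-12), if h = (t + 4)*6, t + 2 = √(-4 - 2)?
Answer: 72*√30 - 144*I*√5 ≈ 394.36 - 321.99*I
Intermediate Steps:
t = -2 + I*√6 (t = -2 + √(-4 - 2) = -2 + √(-6) = -2 + I*√6 ≈ -2.0 + 2.4495*I)
h = 12 + 6*I*√6 (h = ((-2 + I*√6) + 4)*6 = (2 + I*√6)*6 = 12 + 6*I*√6 ≈ 12.0 + 14.697*I)
Y(F) = √(-10 + F)
(h*Y(5))*(-12) = ((12 + 6*I*√6)*√(-10 + 5))*(-12) = ((12 + 6*I*√6)*√(-5))*(-12) = ((12 + 6*I*√6)*(I*√5))*(-12) = (I*√5*(12 + 6*I*√6))*(-12) = -12*I*√5*(12 + 6*I*√6)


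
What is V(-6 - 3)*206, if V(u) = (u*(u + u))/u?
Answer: -3708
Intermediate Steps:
V(u) = 2*u (V(u) = (u*(2*u))/u = (2*u²)/u = 2*u)
V(-6 - 3)*206 = (2*(-6 - 3))*206 = (2*(-9))*206 = -18*206 = -3708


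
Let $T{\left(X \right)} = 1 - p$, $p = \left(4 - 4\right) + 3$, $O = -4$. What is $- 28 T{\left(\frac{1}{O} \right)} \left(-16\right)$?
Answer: $-896$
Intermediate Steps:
$p = 3$ ($p = 0 + 3 = 3$)
$T{\left(X \right)} = -2$ ($T{\left(X \right)} = 1 - 3 = -2$)
$- 28 T{\left(\frac{1}{O} \right)} \left(-16\right) = \left(-28\right) \left(-2\right) \left(-16\right) = 56 \left(-16\right) = -896$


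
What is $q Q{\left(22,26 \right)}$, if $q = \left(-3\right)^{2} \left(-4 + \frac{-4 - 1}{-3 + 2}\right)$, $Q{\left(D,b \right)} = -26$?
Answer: $-234$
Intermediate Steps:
$q = 9$ ($q = 9 \left(-4 - \frac{5}{-1}\right) = 9 \left(-4 - -5\right) = 9 \left(-4 + 5\right) = 9 \cdot 1 = 9$)
$q Q{\left(22,26 \right)} = 9 \left(-26\right) = -234$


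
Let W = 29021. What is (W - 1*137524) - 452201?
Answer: -560704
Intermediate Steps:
(W - 1*137524) - 452201 = (29021 - 1*137524) - 452201 = (29021 - 137524) - 452201 = -108503 - 452201 = -560704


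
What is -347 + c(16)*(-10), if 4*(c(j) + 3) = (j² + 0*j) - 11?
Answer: -1859/2 ≈ -929.50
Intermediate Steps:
c(j) = -23/4 + j²/4 (c(j) = -3 + ((j² + 0*j) - 11)/4 = -3 + ((j² + 0) - 11)/4 = -3 + (j² - 11)/4 = -3 + (-11 + j²)/4 = -3 + (-11/4 + j²/4) = -23/4 + j²/4)
-347 + c(16)*(-10) = -347 + (-23/4 + (¼)*16²)*(-10) = -347 + (-23/4 + (¼)*256)*(-10) = -347 + (-23/4 + 64)*(-10) = -347 + (233/4)*(-10) = -347 - 1165/2 = -1859/2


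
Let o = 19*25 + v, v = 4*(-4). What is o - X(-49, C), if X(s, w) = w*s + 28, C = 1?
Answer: 480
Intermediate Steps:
X(s, w) = 28 + s*w (X(s, w) = s*w + 28 = 28 + s*w)
v = -16
o = 459 (o = 19*25 - 16 = 475 - 16 = 459)
o - X(-49, C) = 459 - (28 - 49*1) = 459 - (28 - 49) = 459 - 1*(-21) = 459 + 21 = 480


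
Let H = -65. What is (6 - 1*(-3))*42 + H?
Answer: 313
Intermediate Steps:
(6 - 1*(-3))*42 + H = (6 - 1*(-3))*42 - 65 = (6 + 3)*42 - 65 = 9*42 - 65 = 378 - 65 = 313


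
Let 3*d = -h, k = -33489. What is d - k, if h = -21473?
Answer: 121940/3 ≈ 40647.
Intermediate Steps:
d = 21473/3 (d = (-1*(-21473))/3 = (⅓)*21473 = 21473/3 ≈ 7157.7)
d - k = 21473/3 - 1*(-33489) = 21473/3 + 33489 = 121940/3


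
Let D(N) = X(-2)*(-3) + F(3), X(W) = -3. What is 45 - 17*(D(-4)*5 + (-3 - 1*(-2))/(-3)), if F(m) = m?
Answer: -2942/3 ≈ -980.67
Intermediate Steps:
D(N) = 12 (D(N) = -3*(-3) + 3 = 9 + 3 = 12)
45 - 17*(D(-4)*5 + (-3 - 1*(-2))/(-3)) = 45 - 17*(12*5 + (-3 - 1*(-2))/(-3)) = 45 - 17*(60 + (-3 + 2)*(-⅓)) = 45 - 17*(60 - 1*(-⅓)) = 45 - 17*(60 + ⅓) = 45 - 17*181/3 = 45 - 3077/3 = -2942/3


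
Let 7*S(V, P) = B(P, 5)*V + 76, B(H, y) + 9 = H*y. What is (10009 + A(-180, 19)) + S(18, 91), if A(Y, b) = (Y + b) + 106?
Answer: 77782/7 ≈ 11112.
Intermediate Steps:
A(Y, b) = 106 + Y + b
B(H, y) = -9 + H*y
S(V, P) = 76/7 + V*(-9 + 5*P)/7 (S(V, P) = ((-9 + P*5)*V + 76)/7 = ((-9 + 5*P)*V + 76)/7 = (V*(-9 + 5*P) + 76)/7 = (76 + V*(-9 + 5*P))/7 = 76/7 + V*(-9 + 5*P)/7)
(10009 + A(-180, 19)) + S(18, 91) = (10009 + (106 - 180 + 19)) + (76/7 + (1/7)*18*(-9 + 5*91)) = (10009 - 55) + (76/7 + (1/7)*18*(-9 + 455)) = 9954 + (76/7 + (1/7)*18*446) = 9954 + (76/7 + 8028/7) = 9954 + 8104/7 = 77782/7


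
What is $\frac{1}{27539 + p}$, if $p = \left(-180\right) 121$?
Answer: $\frac{1}{5759} \approx 0.00017364$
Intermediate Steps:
$p = -21780$
$\frac{1}{27539 + p} = \frac{1}{27539 - 21780} = \frac{1}{5759}$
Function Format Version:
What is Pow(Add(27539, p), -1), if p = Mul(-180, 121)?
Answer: Rational(1, 5759) ≈ 0.00017364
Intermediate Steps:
p = -21780
Pow(Add(27539, p), -1) = Pow(Add(27539, -21780), -1) = Pow(5759, -1) = Rational(1, 5759)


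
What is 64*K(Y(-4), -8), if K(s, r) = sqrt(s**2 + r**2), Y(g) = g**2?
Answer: 512*sqrt(5) ≈ 1144.9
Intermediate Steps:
K(s, r) = sqrt(r**2 + s**2)
64*K(Y(-4), -8) = 64*sqrt((-8)**2 + ((-4)**2)**2) = 64*sqrt(64 + 16**2) = 64*sqrt(64 + 256) = 64*sqrt(320) = 64*(8*sqrt(5)) = 512*sqrt(5)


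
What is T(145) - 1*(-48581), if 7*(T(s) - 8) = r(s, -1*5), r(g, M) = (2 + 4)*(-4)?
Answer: 340099/7 ≈ 48586.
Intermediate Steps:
r(g, M) = -24 (r(g, M) = 6*(-4) = -24)
T(s) = 32/7 (T(s) = 8 + (⅐)*(-24) = 8 - 24/7 = 32/7)
T(145) - 1*(-48581) = 32/7 - 1*(-48581) = 32/7 + 48581 = 340099/7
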